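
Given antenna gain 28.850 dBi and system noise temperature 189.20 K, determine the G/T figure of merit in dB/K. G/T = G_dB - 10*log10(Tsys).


G/T = 28.850 - 10*log10(189.20) = 28.850 - 22.76921 = 6.081 dB/K

6.081 dB/K


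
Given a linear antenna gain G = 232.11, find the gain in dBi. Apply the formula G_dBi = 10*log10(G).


G_dBi = 10 * log10(232.11) = 23.66 dBi

23.66 dBi


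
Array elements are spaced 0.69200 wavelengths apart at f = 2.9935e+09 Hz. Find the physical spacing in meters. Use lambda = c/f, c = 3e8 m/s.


lambda = c / f = 3.0000e+08 / 2.9935e+09 = 0.1002171 m
d = 0.69200 * 0.1002171 = 0.06935 m

0.06935 m


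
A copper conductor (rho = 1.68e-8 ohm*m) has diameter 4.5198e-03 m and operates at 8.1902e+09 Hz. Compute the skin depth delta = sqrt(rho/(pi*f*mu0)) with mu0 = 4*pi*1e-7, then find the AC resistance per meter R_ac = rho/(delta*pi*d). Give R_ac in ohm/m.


delta = sqrt(1.68e-8 / (pi * 8.1902e+09 * 4*pi*1e-7)) = 7.208211e-07 m
R_ac = 1.68e-8 / (7.208211e-07 * pi * 4.5198e-03) = 1.641 ohm/m

1.641 ohm/m


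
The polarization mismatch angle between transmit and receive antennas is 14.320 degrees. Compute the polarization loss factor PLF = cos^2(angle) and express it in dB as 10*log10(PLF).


PLF_linear = cos^2(14.320 deg) = 0.9388243
PLF_dB = 10 * log10(0.9388243) = -0.2742 dB

-0.2742 dB


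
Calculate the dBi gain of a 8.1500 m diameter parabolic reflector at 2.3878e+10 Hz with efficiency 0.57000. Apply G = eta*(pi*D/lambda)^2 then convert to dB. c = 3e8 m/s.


lambda = c / f = 3.0000e+08 / 2.3878e+10 = 0.01256387 m
G_linear = 0.57000 * (pi * 8.1500 / 0.01256387)^2 = 2.367244e+06
G_dBi = 10 * log10(2.367244e+06) = 63.74 dBi

63.74 dBi


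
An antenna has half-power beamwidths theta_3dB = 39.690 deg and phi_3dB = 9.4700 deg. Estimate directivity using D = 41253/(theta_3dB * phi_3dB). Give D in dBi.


D_linear = 41253 / (39.690 * 9.4700) = 109.7550
D_dBi = 10 * log10(109.7550) = 20.40 dBi

20.40 dBi


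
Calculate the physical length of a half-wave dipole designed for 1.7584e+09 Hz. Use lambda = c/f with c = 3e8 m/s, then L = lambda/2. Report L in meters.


lambda = c / f = 3.0000e+08 / 1.7584e+09 = 0.1706096 m
L = lambda / 2 = 0.1706096 / 2 = 0.08530 m

0.08530 m


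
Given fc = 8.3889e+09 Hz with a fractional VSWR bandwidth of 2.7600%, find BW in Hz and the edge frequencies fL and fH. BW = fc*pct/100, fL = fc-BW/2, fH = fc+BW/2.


BW = 8.3889e+09 * 2.7600/100 = 2.315336e+08 Hz
fL = 8.3889e+09 - 2.315336e+08/2 = 8.273e+09 Hz
fH = 8.3889e+09 + 2.315336e+08/2 = 8.505e+09 Hz

BW=2.315e+08 Hz, fL=8.273e+09 Hz, fH=8.505e+09 Hz


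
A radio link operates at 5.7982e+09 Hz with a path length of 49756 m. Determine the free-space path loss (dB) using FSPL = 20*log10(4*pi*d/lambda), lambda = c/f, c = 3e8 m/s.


lambda = c / f = 3.0000e+08 / 5.7982e+09 = 0.05174020 m
FSPL = 20 * log10(4*pi*49756/0.05174020) = 141.6 dB

141.6 dB


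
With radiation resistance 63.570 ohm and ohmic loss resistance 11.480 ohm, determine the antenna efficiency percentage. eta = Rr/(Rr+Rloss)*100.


eta = 63.570 / (63.570 + 11.480) * 100 = 84.70%

84.70%


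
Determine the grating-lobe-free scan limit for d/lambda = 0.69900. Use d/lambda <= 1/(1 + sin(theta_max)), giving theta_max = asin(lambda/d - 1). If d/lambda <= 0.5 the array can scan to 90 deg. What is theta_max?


lambda/d - 1 = 1/0.69900 - 1 = 0.4306152
theta_max = asin(0.4306152) = 25.51 deg

25.51 deg


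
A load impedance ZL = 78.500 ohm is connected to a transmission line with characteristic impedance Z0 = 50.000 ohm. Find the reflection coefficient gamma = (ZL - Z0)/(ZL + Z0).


gamma = (78.500 - 50.000) / (78.500 + 50.000) = 0.2218

0.2218


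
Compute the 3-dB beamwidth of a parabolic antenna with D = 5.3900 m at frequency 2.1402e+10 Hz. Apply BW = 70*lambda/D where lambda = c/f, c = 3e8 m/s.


lambda = c / f = 3.0000e+08 / 2.1402e+10 = 0.01401738 m
BW = 70 * 0.01401738 / 5.3900 = 0.1820 deg

0.1820 deg


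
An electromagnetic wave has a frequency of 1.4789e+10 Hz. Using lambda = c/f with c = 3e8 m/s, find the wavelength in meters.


lambda = c / f = 3.0000e+08 / 1.4789e+10 = 0.02029 m

0.02029 m


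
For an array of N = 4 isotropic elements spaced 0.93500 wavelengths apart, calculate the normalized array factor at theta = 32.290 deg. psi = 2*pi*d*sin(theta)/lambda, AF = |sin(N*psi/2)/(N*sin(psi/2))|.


psi = 2*pi*0.93500*sin(32.290 deg) = 3.138335 rad
AF = |sin(4*3.138335/2) / (4*sin(3.138335/2))| = 1.629e-03

1.629e-03


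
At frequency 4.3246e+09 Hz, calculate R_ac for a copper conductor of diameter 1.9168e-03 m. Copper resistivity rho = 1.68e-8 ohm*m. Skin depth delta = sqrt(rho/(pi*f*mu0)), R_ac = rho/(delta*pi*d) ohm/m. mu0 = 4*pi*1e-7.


delta = sqrt(1.68e-8 / (pi * 4.3246e+09 * 4*pi*1e-7)) = 9.919775e-07 m
R_ac = 1.68e-8 / (9.919775e-07 * pi * 1.9168e-03) = 2.812 ohm/m

2.812 ohm/m


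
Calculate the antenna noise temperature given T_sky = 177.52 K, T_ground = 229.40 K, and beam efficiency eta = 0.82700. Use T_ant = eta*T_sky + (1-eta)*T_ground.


T_ant = 0.82700 * 177.52 + (1 - 0.82700) * 229.40 = 186.5 K

186.5 K


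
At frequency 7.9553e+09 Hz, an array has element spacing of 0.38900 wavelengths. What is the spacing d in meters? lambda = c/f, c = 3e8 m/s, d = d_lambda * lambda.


lambda = c / f = 3.0000e+08 / 7.9553e+09 = 0.03771071 m
d = 0.38900 * 0.03771071 = 0.01467 m

0.01467 m


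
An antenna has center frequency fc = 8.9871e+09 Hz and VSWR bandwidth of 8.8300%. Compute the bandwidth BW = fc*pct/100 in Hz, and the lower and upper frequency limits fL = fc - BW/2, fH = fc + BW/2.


BW = 8.9871e+09 * 8.8300/100 = 7.935609e+08 Hz
fL = 8.9871e+09 - 7.935609e+08/2 = 8.590e+09 Hz
fH = 8.9871e+09 + 7.935609e+08/2 = 9.384e+09 Hz

BW=7.936e+08 Hz, fL=8.590e+09 Hz, fH=9.384e+09 Hz


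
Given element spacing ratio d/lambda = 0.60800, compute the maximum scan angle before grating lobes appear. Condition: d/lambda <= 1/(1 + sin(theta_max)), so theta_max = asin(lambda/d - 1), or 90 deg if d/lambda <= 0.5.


lambda/d - 1 = 1/0.60800 - 1 = 0.6447368
theta_max = asin(0.6447368) = 40.15 deg

40.15 deg


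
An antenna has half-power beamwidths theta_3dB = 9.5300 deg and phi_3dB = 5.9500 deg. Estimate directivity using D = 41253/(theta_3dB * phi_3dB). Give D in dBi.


D_linear = 41253 / (9.5300 * 5.9500) = 727.5212
D_dBi = 10 * log10(727.5212) = 28.62 dBi

28.62 dBi


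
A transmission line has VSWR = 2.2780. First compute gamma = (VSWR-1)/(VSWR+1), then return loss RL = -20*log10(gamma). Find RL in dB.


gamma = (2.2780 - 1) / (2.2780 + 1) = 0.3898719
RL = -20 * log10(0.3898719) = 8.182 dB

8.182 dB


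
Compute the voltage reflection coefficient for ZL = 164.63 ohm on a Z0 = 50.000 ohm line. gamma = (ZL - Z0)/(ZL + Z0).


gamma = (164.63 - 50.000) / (164.63 + 50.000) = 0.5341

0.5341


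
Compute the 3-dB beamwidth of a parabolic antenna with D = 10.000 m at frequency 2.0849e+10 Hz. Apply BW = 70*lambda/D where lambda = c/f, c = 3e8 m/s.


lambda = c / f = 3.0000e+08 / 2.0849e+10 = 0.01438918 m
BW = 70 * 0.01438918 / 10.000 = 0.1007 deg

0.1007 deg


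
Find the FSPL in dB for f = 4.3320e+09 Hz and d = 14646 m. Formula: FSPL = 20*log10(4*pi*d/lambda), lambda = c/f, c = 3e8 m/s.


lambda = c / f = 3.0000e+08 / 4.3320e+09 = 0.06925208 m
FSPL = 20 * log10(4*pi*14646/0.06925208) = 128.5 dB

128.5 dB


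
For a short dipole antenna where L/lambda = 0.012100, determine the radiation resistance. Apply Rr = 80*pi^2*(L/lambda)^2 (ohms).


Rr = 80 * pi^2 * (0.012100)^2 = 80 * 9.869604 * 1.464100e-04 = 0.1156 ohm

0.1156 ohm


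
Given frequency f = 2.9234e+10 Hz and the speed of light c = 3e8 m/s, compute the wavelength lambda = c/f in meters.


lambda = c / f = 3.0000e+08 / 2.9234e+10 = 0.01026 m

0.01026 m


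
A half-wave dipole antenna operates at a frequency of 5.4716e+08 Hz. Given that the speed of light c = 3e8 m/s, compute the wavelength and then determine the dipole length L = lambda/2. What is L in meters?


lambda = c / f = 3.0000e+08 / 5.4716e+08 = 0.5482857 m
L = lambda / 2 = 0.5482857 / 2 = 0.2741 m

0.2741 m


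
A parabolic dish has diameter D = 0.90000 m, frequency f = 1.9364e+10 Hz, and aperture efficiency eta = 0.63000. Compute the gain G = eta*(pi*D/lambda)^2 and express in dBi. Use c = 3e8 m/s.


lambda = c / f = 3.0000e+08 / 1.9364e+10 = 0.01549267 m
G_linear = 0.63000 * (pi * 0.90000 / 0.01549267)^2 = 20983.25
G_dBi = 10 * log10(20983.25) = 43.22 dBi

43.22 dBi


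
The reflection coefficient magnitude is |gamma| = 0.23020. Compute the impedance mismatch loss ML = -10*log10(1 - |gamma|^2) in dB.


ML = -10 * log10(1 - 0.23020^2) = -10 * log10(0.94700796) = 0.2365 dB

0.2365 dB


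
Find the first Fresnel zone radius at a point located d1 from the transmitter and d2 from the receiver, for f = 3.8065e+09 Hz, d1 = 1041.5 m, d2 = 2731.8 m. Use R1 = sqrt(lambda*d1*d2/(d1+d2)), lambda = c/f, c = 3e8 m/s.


lambda = c / f = 3.0000e+08 / 3.8065e+09 = 0.07881256 m
R1 = sqrt(0.07881256 * 1041.5 * 2731.8 / (1041.5 + 2731.8)) = 7.709 m

7.709 m


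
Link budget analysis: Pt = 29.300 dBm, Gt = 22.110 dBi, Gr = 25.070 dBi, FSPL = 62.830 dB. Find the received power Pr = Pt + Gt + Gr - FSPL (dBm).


Pr = 29.300 + 22.110 + 25.070 - 62.830 = 13.65 dBm

13.65 dBm


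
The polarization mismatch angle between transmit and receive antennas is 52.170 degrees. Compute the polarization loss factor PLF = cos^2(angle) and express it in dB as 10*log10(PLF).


PLF_linear = cos^2(52.170 deg) = 0.3761623
PLF_dB = 10 * log10(0.3761623) = -4.246 dB

-4.246 dB


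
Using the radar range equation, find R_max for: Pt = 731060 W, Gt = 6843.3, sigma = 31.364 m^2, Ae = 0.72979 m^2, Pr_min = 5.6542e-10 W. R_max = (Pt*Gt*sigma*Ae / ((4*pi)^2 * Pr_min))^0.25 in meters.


R^4 = 731060*6843.3*31.364*0.72979 / ((4*pi)^2 * 5.6542e-10) = 1.282499e+18
R_max = 1.282499e+18^0.25 = 33652 m

33652 m


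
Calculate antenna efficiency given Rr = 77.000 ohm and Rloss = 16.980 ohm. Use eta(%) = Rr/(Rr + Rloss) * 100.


eta = 77.000 / (77.000 + 16.980) * 100 = 81.93%

81.93%


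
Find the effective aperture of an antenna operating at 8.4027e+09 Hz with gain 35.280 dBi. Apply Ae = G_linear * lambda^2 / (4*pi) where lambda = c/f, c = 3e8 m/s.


lambda = c / f = 3.0000e+08 / 8.4027e+09 = 0.03570281 m
G_linear = 10^(35.280/10) = 3372.873
Ae = G_linear * lambda^2 / (4*pi) = 3372.873 * 0.03570281^2 / (4*pi) = 0.3421 m^2

0.3421 m^2


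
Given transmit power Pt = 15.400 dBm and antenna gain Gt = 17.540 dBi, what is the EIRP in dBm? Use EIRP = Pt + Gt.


EIRP = Pt + Gt = 15.400 + 17.540 = 32.94 dBm

32.94 dBm


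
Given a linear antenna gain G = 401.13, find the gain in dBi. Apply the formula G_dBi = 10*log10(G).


G_dBi = 10 * log10(401.13) = 26.03 dBi

26.03 dBi


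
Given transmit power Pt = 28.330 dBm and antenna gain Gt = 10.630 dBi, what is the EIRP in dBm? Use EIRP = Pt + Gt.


EIRP = Pt + Gt = 28.330 + 10.630 = 38.96 dBm

38.96 dBm


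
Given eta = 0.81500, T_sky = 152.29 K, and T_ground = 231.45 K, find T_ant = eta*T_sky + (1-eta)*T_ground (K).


T_ant = 0.81500 * 152.29 + (1 - 0.81500) * 231.45 = 166.9 K

166.9 K


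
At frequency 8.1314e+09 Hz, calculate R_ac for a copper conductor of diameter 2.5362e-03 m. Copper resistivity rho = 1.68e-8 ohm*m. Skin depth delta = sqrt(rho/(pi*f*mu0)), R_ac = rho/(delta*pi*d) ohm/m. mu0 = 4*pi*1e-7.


delta = sqrt(1.68e-8 / (pi * 8.1314e+09 * 4*pi*1e-7)) = 7.234227e-07 m
R_ac = 1.68e-8 / (7.234227e-07 * pi * 2.5362e-03) = 2.915 ohm/m

2.915 ohm/m


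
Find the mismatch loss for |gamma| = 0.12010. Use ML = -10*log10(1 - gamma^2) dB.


ML = -10 * log10(1 - 0.12010^2) = -10 * log10(0.98557599) = 0.06310 dB

0.06310 dB


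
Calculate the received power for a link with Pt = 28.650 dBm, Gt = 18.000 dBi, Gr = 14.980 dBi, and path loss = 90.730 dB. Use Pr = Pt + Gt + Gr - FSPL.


Pr = 28.650 + 18.000 + 14.980 - 90.730 = -29.10 dBm

-29.10 dBm


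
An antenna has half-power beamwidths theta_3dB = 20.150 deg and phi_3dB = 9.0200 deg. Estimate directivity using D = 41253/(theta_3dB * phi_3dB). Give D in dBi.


D_linear = 41253 / (20.150 * 9.0200) = 226.9729
D_dBi = 10 * log10(226.9729) = 23.56 dBi

23.56 dBi


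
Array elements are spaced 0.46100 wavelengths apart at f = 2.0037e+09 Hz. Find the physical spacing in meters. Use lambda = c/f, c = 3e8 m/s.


lambda = c / f = 3.0000e+08 / 2.0037e+09 = 0.1497230 m
d = 0.46100 * 0.1497230 = 0.06902 m

0.06902 m


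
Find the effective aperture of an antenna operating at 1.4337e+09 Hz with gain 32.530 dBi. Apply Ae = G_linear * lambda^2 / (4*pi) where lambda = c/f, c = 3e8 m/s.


lambda = c / f = 3.0000e+08 / 1.4337e+09 = 0.2092488 m
G_linear = 10^(32.530/10) = 1790.606
Ae = G_linear * lambda^2 / (4*pi) = 1790.606 * 0.2092488^2 / (4*pi) = 6.239 m^2

6.239 m^2


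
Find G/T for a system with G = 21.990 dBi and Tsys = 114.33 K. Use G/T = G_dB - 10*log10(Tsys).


G/T = 21.990 - 10*log10(114.33) = 21.990 - 20.58160 = 1.408 dB/K

1.408 dB/K


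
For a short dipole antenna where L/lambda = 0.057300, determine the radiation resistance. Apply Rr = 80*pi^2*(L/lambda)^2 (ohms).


Rr = 80 * pi^2 * (0.057300)^2 = 80 * 9.869604 * 3.283290e-03 = 2.592 ohm

2.592 ohm


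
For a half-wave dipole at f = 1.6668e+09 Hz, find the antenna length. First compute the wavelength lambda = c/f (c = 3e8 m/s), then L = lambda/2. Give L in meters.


lambda = c / f = 3.0000e+08 / 1.6668e+09 = 0.1799856 m
L = lambda / 2 = 0.1799856 / 2 = 0.08999 m

0.08999 m


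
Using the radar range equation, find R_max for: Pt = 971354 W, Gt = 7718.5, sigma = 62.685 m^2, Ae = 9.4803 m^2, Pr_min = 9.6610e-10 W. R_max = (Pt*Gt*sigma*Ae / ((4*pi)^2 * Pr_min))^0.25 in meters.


R^4 = 971354*7718.5*62.685*9.4803 / ((4*pi)^2 * 9.6610e-10) = 2.920481e+19
R_max = 2.920481e+19^0.25 = 73513 m

73513 m


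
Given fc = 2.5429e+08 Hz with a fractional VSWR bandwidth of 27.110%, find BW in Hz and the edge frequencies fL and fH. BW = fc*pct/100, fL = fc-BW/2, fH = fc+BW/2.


BW = 2.5429e+08 * 27.110/100 = 6.893802e+07 Hz
fL = 2.5429e+08 - 6.893802e+07/2 = 2.198e+08 Hz
fH = 2.5429e+08 + 6.893802e+07/2 = 2.888e+08 Hz

BW=6.894e+07 Hz, fL=2.198e+08 Hz, fH=2.888e+08 Hz


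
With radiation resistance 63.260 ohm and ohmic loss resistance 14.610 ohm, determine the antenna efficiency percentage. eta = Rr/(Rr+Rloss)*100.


eta = 63.260 / (63.260 + 14.610) * 100 = 81.24%

81.24%


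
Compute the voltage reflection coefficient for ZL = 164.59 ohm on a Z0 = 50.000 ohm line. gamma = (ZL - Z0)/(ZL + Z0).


gamma = (164.59 - 50.000) / (164.59 + 50.000) = 0.5340

0.5340


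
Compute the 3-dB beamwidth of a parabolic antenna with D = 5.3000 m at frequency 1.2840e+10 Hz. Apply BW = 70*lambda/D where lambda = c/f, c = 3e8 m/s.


lambda = c / f = 3.0000e+08 / 1.2840e+10 = 0.02336449 m
BW = 70 * 0.02336449 / 5.3000 = 0.3086 deg

0.3086 deg


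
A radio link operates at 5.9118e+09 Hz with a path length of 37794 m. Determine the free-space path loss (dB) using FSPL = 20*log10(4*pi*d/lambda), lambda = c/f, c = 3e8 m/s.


lambda = c / f = 3.0000e+08 / 5.9118e+09 = 0.05074597 m
FSPL = 20 * log10(4*pi*37794/0.05074597) = 139.4 dB

139.4 dB


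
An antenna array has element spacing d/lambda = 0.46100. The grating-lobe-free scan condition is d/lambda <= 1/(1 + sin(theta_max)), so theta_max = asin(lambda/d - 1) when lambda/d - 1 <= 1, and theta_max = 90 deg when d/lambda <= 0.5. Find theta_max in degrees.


lambda/d - 1 = 1/0.46100 - 1 = 1.169197 >= 1
d/lambda <= 0.5, so the array can scan to endfire without grating lobes: theta_max = 90 deg

90 deg


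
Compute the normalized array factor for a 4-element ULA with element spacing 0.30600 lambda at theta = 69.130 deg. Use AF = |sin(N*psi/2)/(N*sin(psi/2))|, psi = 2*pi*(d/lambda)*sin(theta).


psi = 2*pi*0.30600*sin(69.130 deg) = 1.796512 rad
AF = |sin(4*1.796512/2) / (4*sin(1.796512/2))| = 0.1394

0.1394


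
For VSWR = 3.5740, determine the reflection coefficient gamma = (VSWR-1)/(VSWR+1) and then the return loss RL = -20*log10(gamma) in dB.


gamma = (3.5740 - 1) / (3.5740 + 1) = 0.5627460
RL = -20 * log10(0.5627460) = 4.994 dB

4.994 dB


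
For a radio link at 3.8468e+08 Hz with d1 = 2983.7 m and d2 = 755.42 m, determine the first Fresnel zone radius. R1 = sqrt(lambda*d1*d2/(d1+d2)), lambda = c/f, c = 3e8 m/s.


lambda = c / f = 3.0000e+08 / 3.8468e+08 = 0.7798690 m
R1 = sqrt(0.7798690 * 2983.7 * 755.42 / (2983.7 + 755.42)) = 21.68 m

21.68 m


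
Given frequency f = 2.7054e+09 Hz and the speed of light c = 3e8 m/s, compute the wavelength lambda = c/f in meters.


lambda = c / f = 3.0000e+08 / 2.7054e+09 = 0.1109 m

0.1109 m


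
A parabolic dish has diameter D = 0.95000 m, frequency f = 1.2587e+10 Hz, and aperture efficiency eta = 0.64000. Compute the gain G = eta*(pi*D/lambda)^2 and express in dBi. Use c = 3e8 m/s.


lambda = c / f = 3.0000e+08 / 1.2587e+10 = 0.02383411 m
G_linear = 0.64000 * (pi * 0.95000 / 0.02383411)^2 = 10035.27
G_dBi = 10 * log10(10035.27) = 40.02 dBi

40.02 dBi


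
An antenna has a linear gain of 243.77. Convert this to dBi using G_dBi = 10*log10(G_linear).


G_dBi = 10 * log10(243.77) = 23.87 dBi

23.87 dBi


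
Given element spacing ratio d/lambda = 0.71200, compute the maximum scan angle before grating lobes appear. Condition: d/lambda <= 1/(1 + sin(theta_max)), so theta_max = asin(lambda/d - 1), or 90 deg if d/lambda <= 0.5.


lambda/d - 1 = 1/0.71200 - 1 = 0.4044944
theta_max = asin(0.4044944) = 23.86 deg

23.86 deg


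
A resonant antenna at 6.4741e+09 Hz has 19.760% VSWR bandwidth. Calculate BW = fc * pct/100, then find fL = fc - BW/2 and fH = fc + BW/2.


BW = 6.4741e+09 * 19.760/100 = 1.279282e+09 Hz
fL = 6.4741e+09 - 1.279282e+09/2 = 5.834e+09 Hz
fH = 6.4741e+09 + 1.279282e+09/2 = 7.114e+09 Hz

BW=1.279e+09 Hz, fL=5.834e+09 Hz, fH=7.114e+09 Hz


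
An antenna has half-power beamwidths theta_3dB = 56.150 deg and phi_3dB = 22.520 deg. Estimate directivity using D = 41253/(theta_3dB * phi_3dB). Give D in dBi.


D_linear = 41253 / (56.150 * 22.520) = 32.62401
D_dBi = 10 * log10(32.62401) = 15.14 dBi

15.14 dBi


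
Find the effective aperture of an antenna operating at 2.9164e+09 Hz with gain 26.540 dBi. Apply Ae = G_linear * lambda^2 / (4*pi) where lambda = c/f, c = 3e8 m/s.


lambda = c / f = 3.0000e+08 / 2.9164e+09 = 0.1028665 m
G_linear = 10^(26.540/10) = 450.8167
Ae = G_linear * lambda^2 / (4*pi) = 450.8167 * 0.1028665^2 / (4*pi) = 0.3796 m^2

0.3796 m^2


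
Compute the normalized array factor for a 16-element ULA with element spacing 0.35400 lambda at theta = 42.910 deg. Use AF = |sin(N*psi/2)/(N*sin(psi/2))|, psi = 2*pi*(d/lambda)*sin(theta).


psi = 2*pi*0.35400*sin(42.910 deg) = 1.514376 rad
AF = |sin(16*1.514376/2) / (16*sin(1.514376/2))| = 0.03969

0.03969


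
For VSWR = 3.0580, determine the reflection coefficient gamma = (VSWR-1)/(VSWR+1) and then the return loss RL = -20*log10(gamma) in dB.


gamma = (3.0580 - 1) / (3.0580 + 1) = 0.5071464
RL = -20 * log10(0.5071464) = 5.897 dB

5.897 dB


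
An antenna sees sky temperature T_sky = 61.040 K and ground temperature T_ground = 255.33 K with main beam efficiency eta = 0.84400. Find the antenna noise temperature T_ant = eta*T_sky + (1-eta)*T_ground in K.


T_ant = 0.84400 * 61.040 + (1 - 0.84400) * 255.33 = 91.35 K

91.35 K


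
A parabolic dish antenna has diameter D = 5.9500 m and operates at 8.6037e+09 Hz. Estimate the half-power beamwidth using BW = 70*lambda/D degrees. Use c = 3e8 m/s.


lambda = c / f = 3.0000e+08 / 8.6037e+09 = 0.03486872 m
BW = 70 * 0.03486872 / 5.9500 = 0.4102 deg

0.4102 deg


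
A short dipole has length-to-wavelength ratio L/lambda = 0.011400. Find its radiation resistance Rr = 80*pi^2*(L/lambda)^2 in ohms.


Rr = 80 * pi^2 * (0.011400)^2 = 80 * 9.869604 * 1.299600e-04 = 0.1026 ohm

0.1026 ohm


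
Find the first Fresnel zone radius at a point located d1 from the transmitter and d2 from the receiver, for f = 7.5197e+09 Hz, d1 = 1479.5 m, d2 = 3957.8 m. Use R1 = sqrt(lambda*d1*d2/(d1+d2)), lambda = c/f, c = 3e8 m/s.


lambda = c / f = 3.0000e+08 / 7.5197e+09 = 0.03989521 m
R1 = sqrt(0.03989521 * 1479.5 * 3957.8 / (1479.5 + 3957.8)) = 6.555 m

6.555 m


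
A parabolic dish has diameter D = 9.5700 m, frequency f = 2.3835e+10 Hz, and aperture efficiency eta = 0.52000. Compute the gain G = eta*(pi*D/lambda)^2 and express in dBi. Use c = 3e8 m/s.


lambda = c / f = 3.0000e+08 / 2.3835e+10 = 0.01258653 m
G_linear = 0.52000 * (pi * 9.5700 / 0.01258653)^2 = 2.966982e+06
G_dBi = 10 * log10(2.966982e+06) = 64.72 dBi

64.72 dBi


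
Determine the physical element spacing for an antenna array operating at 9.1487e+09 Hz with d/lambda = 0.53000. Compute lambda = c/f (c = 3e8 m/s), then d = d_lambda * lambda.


lambda = c / f = 3.0000e+08 / 9.1487e+09 = 0.03279154 m
d = 0.53000 * 0.03279154 = 0.01738 m

0.01738 m


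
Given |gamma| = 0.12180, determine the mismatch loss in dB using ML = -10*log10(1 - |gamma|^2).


ML = -10 * log10(1 - 0.12180^2) = -10 * log10(0.98516476) = 0.06491 dB

0.06491 dB


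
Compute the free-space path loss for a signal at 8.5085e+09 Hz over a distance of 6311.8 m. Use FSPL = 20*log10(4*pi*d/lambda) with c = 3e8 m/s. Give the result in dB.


lambda = c / f = 3.0000e+08 / 8.5085e+09 = 0.03525886 m
FSPL = 20 * log10(4*pi*6311.8/0.03525886) = 127.0 dB

127.0 dB


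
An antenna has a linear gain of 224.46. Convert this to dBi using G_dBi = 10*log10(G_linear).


G_dBi = 10 * log10(224.46) = 23.51 dBi

23.51 dBi


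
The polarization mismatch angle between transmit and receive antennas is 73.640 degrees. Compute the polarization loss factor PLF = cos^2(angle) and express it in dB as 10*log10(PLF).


PLF_linear = cos^2(73.640 deg) = 0.07933892
PLF_dB = 10 * log10(0.07933892) = -11.01 dB

-11.01 dB


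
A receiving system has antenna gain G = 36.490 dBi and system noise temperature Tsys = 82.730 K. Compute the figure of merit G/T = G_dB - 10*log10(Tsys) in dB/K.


G/T = 36.490 - 10*log10(82.730) = 36.490 - 19.17663 = 17.31 dB/K

17.31 dB/K


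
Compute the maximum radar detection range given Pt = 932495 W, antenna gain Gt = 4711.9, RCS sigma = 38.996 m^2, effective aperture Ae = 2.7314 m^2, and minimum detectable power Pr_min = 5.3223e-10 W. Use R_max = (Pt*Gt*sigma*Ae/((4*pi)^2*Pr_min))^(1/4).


R^4 = 932495*4711.9*38.996*2.7314 / ((4*pi)^2 * 5.3223e-10) = 5.568380e+18
R_max = 5.568380e+18^0.25 = 48577 m

48577 m


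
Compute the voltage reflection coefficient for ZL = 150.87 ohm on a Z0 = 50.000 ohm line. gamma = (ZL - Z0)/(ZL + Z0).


gamma = (150.87 - 50.000) / (150.87 + 50.000) = 0.5022

0.5022


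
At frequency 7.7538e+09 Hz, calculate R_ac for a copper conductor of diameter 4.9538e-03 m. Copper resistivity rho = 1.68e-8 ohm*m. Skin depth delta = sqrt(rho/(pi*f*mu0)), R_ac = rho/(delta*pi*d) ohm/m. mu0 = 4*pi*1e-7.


delta = sqrt(1.68e-8 / (pi * 7.7538e+09 * 4*pi*1e-7)) = 7.408281e-07 m
R_ac = 1.68e-8 / (7.408281e-07 * pi * 4.9538e-03) = 1.457 ohm/m

1.457 ohm/m


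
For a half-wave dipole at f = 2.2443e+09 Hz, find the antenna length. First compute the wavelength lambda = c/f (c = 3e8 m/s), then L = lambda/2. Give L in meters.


lambda = c / f = 3.0000e+08 / 2.2443e+09 = 0.1336720 m
L = lambda / 2 = 0.1336720 / 2 = 0.06684 m

0.06684 m


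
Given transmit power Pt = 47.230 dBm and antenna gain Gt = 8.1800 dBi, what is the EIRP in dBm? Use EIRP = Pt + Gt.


EIRP = Pt + Gt = 47.230 + 8.1800 = 55.41 dBm

55.41 dBm


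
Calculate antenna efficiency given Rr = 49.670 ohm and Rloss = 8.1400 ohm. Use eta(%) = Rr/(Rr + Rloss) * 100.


eta = 49.670 / (49.670 + 8.1400) * 100 = 85.92%

85.92%


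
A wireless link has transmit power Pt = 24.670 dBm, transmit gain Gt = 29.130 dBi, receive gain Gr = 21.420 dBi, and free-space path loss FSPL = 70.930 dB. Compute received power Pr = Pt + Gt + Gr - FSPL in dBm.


Pr = 24.670 + 29.130 + 21.420 - 70.930 = 4.29 dBm

4.29 dBm


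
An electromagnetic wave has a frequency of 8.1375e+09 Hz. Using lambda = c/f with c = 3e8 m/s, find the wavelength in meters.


lambda = c / f = 3.0000e+08 / 8.1375e+09 = 0.03687 m

0.03687 m


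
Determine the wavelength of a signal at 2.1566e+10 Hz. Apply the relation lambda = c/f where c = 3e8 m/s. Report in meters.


lambda = c / f = 3.0000e+08 / 2.1566e+10 = 0.01391 m

0.01391 m


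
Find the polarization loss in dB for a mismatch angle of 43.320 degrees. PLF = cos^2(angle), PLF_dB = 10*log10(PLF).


PLF_linear = cos^2(43.320 deg) = 0.5293047
PLF_dB = 10 * log10(0.5293047) = -2.763 dB

-2.763 dB


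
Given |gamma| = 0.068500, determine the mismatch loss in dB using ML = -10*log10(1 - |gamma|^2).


ML = -10 * log10(1 - 0.068500^2) = -10 * log10(0.99530775) = 0.02043 dB

0.02043 dB


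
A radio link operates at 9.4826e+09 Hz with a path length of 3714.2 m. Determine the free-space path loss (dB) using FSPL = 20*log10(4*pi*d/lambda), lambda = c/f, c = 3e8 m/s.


lambda = c / f = 3.0000e+08 / 9.4826e+09 = 0.03163689 m
FSPL = 20 * log10(4*pi*3714.2/0.03163689) = 123.4 dB

123.4 dB


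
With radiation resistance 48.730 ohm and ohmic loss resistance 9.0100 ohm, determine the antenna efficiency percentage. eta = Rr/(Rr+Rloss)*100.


eta = 48.730 / (48.730 + 9.0100) * 100 = 84.40%

84.40%


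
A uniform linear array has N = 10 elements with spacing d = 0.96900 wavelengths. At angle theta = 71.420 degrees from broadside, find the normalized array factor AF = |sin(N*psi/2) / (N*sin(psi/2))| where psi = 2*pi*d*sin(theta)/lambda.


psi = 2*pi*0.96900*sin(71.420 deg) = 5.771077 rad
AF = |sin(10*5.771077/2) / (10*sin(5.771077/2))| = 0.2167

0.2167


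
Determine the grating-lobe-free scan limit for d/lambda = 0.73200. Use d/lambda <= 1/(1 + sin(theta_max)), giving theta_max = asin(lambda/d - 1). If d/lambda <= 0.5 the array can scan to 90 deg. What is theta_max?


lambda/d - 1 = 1/0.73200 - 1 = 0.3661202
theta_max = asin(0.3661202) = 21.48 deg

21.48 deg


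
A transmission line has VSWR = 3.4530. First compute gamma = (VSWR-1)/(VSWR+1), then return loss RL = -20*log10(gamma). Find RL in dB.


gamma = (3.4530 - 1) / (3.4530 + 1) = 0.5508646
RL = -20 * log10(0.5508646) = 5.179 dB

5.179 dB


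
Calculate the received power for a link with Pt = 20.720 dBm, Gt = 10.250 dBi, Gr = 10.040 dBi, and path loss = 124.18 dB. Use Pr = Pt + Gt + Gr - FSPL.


Pr = 20.720 + 10.250 + 10.040 - 124.18 = -83.17 dBm

-83.17 dBm


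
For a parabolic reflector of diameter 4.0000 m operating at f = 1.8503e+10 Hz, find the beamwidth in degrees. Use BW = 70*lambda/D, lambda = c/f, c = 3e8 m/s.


lambda = c / f = 3.0000e+08 / 1.8503e+10 = 0.01621359 m
BW = 70 * 0.01621359 / 4.0000 = 0.2837 deg

0.2837 deg


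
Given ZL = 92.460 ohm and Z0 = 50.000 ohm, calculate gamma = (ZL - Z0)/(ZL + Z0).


gamma = (92.460 - 50.000) / (92.460 + 50.000) = 0.2980

0.2980


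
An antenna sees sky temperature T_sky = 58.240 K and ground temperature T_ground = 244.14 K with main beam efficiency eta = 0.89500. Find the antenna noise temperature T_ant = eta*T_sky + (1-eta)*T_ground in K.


T_ant = 0.89500 * 58.240 + (1 - 0.89500) * 244.14 = 77.76 K

77.76 K


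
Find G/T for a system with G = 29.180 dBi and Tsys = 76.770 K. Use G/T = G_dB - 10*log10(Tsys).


G/T = 29.180 - 10*log10(76.770) = 29.180 - 18.85192 = 10.33 dB/K

10.33 dB/K


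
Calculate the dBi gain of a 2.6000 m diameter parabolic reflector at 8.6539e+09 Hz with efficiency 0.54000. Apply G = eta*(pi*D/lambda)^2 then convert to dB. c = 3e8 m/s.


lambda = c / f = 3.0000e+08 / 8.6539e+09 = 0.03466645 m
G_linear = 0.54000 * (pi * 2.6000 / 0.03466645)^2 = 29979.30
G_dBi = 10 * log10(29979.30) = 44.77 dBi

44.77 dBi


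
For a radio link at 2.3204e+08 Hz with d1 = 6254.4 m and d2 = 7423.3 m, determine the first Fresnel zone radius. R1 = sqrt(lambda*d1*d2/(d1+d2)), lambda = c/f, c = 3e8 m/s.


lambda = c / f = 3.0000e+08 / 2.3204e+08 = 1.292881 m
R1 = sqrt(1.292881 * 6254.4 * 7423.3 / (6254.4 + 7423.3)) = 66.25 m

66.25 m


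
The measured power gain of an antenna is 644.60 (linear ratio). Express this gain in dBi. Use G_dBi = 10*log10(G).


G_dBi = 10 * log10(644.60) = 28.09 dBi

28.09 dBi


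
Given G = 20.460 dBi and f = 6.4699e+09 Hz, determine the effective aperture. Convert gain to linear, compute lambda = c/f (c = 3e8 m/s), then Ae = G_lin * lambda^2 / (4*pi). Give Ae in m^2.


lambda = c / f = 3.0000e+08 / 6.4699e+09 = 0.04636857 m
G_linear = 10^(20.460/10) = 111.1732
Ae = G_linear * lambda^2 / (4*pi) = 111.1732 * 0.04636857^2 / (4*pi) = 0.01902 m^2

0.01902 m^2


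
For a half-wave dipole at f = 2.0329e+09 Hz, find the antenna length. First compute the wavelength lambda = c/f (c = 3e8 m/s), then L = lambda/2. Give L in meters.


lambda = c / f = 3.0000e+08 / 2.0329e+09 = 0.1475724 m
L = lambda / 2 = 0.1475724 / 2 = 0.07379 m

0.07379 m


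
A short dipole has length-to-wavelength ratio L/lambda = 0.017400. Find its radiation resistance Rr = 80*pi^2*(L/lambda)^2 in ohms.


Rr = 80 * pi^2 * (0.017400)^2 = 80 * 9.869604 * 3.027600e-04 = 0.2390 ohm

0.2390 ohm


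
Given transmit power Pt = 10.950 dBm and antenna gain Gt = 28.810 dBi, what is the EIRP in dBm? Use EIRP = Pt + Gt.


EIRP = Pt + Gt = 10.950 + 28.810 = 39.76 dBm

39.76 dBm


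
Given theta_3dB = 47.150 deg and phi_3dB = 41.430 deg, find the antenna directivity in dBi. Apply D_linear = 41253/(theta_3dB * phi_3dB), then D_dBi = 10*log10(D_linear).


D_linear = 41253 / (47.150 * 41.430) = 21.11830
D_dBi = 10 * log10(21.11830) = 13.25 dBi

13.25 dBi


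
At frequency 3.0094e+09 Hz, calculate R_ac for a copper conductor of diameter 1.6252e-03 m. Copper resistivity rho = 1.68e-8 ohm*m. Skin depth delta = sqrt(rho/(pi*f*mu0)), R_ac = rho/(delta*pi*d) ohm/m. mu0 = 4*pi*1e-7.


delta = sqrt(1.68e-8 / (pi * 3.0094e+09 * 4*pi*1e-7)) = 1.189145e-06 m
R_ac = 1.68e-8 / (1.189145e-06 * pi * 1.6252e-03) = 2.767 ohm/m

2.767 ohm/m


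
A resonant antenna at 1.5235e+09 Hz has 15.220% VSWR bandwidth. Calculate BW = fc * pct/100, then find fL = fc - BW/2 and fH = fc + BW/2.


BW = 1.5235e+09 * 15.220/100 = 2.318767e+08 Hz
fL = 1.5235e+09 - 2.318767e+08/2 = 1.408e+09 Hz
fH = 1.5235e+09 + 2.318767e+08/2 = 1.639e+09 Hz

BW=2.319e+08 Hz, fL=1.408e+09 Hz, fH=1.639e+09 Hz


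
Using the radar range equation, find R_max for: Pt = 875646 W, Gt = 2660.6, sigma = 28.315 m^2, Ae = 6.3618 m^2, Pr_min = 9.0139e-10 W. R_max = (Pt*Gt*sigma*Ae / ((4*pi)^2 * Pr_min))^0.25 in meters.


R^4 = 875646*2660.6*28.315*6.3618 / ((4*pi)^2 * 9.0139e-10) = 2.948304e+18
R_max = 2.948304e+18^0.25 = 41437 m

41437 m


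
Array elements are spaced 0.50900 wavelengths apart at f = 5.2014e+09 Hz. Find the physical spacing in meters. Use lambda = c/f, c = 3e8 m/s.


lambda = c / f = 3.0000e+08 / 5.2014e+09 = 0.05767678 m
d = 0.50900 * 0.05767678 = 0.02936 m

0.02936 m


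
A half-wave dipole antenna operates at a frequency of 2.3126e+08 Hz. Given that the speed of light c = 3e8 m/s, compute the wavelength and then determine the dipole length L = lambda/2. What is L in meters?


lambda = c / f = 3.0000e+08 / 2.3126e+08 = 1.297241 m
L = lambda / 2 = 1.297241 / 2 = 0.6486 m

0.6486 m


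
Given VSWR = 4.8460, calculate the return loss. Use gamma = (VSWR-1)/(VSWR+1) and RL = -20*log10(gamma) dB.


gamma = (4.8460 - 1) / (4.8460 + 1) = 0.6578857
RL = -20 * log10(0.6578857) = 3.637 dB

3.637 dB


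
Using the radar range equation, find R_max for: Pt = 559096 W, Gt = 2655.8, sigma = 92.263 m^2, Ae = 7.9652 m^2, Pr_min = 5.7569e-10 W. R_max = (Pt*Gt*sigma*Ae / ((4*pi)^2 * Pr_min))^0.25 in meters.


R^4 = 559096*2655.8*92.263*7.9652 / ((4*pi)^2 * 5.7569e-10) = 1.200322e+19
R_max = 1.200322e+19^0.25 = 58861 m

58861 m


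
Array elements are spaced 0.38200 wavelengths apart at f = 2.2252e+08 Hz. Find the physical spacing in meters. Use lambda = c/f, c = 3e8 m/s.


lambda = c / f = 3.0000e+08 / 2.2252e+08 = 1.348193 m
d = 0.38200 * 1.348193 = 0.5150 m

0.5150 m


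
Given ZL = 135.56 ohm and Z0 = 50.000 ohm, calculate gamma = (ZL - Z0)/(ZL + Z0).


gamma = (135.56 - 50.000) / (135.56 + 50.000) = 0.4611

0.4611


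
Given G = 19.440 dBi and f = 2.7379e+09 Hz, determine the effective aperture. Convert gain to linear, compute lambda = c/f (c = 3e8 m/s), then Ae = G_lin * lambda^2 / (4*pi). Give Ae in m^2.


lambda = c / f = 3.0000e+08 / 2.7379e+09 = 0.1095730 m
G_linear = 10^(19.440/10) = 87.90225
Ae = G_linear * lambda^2 / (4*pi) = 87.90225 * 0.1095730^2 / (4*pi) = 0.08398 m^2

0.08398 m^2


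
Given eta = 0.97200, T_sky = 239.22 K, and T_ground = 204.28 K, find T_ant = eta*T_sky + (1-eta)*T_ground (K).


T_ant = 0.97200 * 239.22 + (1 - 0.97200) * 204.28 = 238.2 K

238.2 K


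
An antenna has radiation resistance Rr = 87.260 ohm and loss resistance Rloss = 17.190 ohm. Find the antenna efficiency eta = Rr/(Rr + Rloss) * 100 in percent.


eta = 87.260 / (87.260 + 17.190) * 100 = 83.54%

83.54%


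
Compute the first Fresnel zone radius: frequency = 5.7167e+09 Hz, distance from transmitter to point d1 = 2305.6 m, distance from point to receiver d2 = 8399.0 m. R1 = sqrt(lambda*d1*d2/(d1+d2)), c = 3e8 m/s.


lambda = c / f = 3.0000e+08 / 5.7167e+09 = 0.05247783 m
R1 = sqrt(0.05247783 * 2305.6 * 8399.0 / (2305.6 + 8399.0)) = 9.743 m

9.743 m


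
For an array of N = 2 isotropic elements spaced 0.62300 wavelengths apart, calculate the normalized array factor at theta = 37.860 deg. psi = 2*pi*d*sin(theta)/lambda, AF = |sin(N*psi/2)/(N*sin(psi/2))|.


psi = 2*pi*0.62300*sin(37.860 deg) = 2.402416 rad
AF = |sin(2*2.402416/2) / (2*sin(2.402416/2))| = 0.3612

0.3612


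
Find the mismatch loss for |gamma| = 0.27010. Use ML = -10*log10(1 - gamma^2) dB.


ML = -10 * log10(1 - 0.27010^2) = -10 * log10(0.92704599) = 0.3290 dB

0.3290 dB


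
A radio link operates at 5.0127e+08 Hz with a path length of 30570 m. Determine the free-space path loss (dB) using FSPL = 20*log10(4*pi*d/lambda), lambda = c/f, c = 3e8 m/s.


lambda = c / f = 3.0000e+08 / 5.0127e+08 = 0.5984799 m
FSPL = 20 * log10(4*pi*30570/0.5984799) = 116.1 dB

116.1 dB


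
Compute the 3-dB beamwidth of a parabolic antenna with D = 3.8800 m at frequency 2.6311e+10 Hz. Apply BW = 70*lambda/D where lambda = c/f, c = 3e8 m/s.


lambda = c / f = 3.0000e+08 / 2.6311e+10 = 0.01140208 m
BW = 70 * 0.01140208 / 3.8800 = 0.2057 deg

0.2057 deg


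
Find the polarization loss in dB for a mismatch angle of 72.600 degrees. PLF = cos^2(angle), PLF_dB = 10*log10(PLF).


PLF_linear = cos^2(72.600 deg) = 0.08942540
PLF_dB = 10 * log10(0.08942540) = -10.49 dB

-10.49 dB


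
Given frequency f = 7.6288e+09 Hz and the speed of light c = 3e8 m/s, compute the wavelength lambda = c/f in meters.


lambda = c / f = 3.0000e+08 / 7.6288e+09 = 0.03932 m

0.03932 m


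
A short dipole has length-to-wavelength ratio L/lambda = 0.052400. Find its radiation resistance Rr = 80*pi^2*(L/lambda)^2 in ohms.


Rr = 80 * pi^2 * (0.052400)^2 = 80 * 9.869604 * 2.745760e-03 = 2.168 ohm

2.168 ohm


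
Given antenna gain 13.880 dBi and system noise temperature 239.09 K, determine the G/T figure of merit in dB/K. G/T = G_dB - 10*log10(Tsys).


G/T = 13.880 - 10*log10(239.09) = 13.880 - 23.78561 = -9.906 dB/K

-9.906 dB/K


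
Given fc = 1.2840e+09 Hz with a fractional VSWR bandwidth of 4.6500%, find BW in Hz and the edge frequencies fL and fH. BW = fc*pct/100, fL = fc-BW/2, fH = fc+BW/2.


BW = 1.2840e+09 * 4.6500/100 = 5.970600e+07 Hz
fL = 1.2840e+09 - 5.970600e+07/2 = 1.254e+09 Hz
fH = 1.2840e+09 + 5.970600e+07/2 = 1.314e+09 Hz

BW=5.971e+07 Hz, fL=1.254e+09 Hz, fH=1.314e+09 Hz


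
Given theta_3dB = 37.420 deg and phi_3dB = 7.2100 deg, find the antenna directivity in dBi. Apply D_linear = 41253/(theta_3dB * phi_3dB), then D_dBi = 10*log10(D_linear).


D_linear = 41253 / (37.420 * 7.2100) = 152.9032
D_dBi = 10 * log10(152.9032) = 21.84 dBi

21.84 dBi


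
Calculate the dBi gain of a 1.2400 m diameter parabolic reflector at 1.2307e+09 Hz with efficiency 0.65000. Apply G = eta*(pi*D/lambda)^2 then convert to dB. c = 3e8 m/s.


lambda = c / f = 3.0000e+08 / 1.2307e+09 = 0.2437637 m
G_linear = 0.65000 * (pi * 1.2400 / 0.2437637)^2 = 166.0039
G_dBi = 10 * log10(166.0039) = 22.20 dBi

22.20 dBi


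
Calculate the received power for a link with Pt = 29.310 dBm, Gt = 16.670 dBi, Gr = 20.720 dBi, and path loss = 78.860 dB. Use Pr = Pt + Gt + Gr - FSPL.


Pr = 29.310 + 16.670 + 20.720 - 78.860 = -12.16 dBm

-12.16 dBm


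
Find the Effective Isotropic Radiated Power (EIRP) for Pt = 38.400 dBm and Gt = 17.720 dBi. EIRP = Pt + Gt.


EIRP = Pt + Gt = 38.400 + 17.720 = 56.12 dBm

56.12 dBm


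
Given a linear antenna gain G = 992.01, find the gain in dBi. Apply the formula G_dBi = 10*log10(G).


G_dBi = 10 * log10(992.01) = 29.97 dBi

29.97 dBi


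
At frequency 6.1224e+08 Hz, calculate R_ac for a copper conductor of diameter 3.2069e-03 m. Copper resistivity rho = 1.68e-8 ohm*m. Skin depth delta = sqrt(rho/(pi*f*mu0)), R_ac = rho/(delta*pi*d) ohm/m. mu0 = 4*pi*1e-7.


delta = sqrt(1.68e-8 / (pi * 6.1224e+08 * 4*pi*1e-7)) = 2.636416e-06 m
R_ac = 1.68e-8 / (2.636416e-06 * pi * 3.2069e-03) = 0.6325 ohm/m

0.6325 ohm/m


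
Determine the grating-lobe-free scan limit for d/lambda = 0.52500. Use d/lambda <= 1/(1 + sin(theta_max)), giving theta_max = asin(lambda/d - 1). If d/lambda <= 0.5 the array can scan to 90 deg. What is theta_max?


lambda/d - 1 = 1/0.52500 - 1 = 0.9047619
theta_max = asin(0.9047619) = 64.79 deg

64.79 deg


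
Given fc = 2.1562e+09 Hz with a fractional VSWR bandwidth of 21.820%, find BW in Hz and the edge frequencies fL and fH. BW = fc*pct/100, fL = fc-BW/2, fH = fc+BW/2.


BW = 2.1562e+09 * 21.820/100 = 4.704828e+08 Hz
fL = 2.1562e+09 - 4.704828e+08/2 = 1.921e+09 Hz
fH = 2.1562e+09 + 4.704828e+08/2 = 2.391e+09 Hz

BW=4.705e+08 Hz, fL=1.921e+09 Hz, fH=2.391e+09 Hz


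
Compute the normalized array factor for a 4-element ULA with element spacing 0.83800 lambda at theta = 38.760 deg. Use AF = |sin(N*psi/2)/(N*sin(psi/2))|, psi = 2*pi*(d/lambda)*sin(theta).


psi = 2*pi*0.83800*sin(38.760 deg) = 3.296397 rad
AF = |sin(4*3.296397/2) / (4*sin(3.296397/2))| = 0.07640

0.07640


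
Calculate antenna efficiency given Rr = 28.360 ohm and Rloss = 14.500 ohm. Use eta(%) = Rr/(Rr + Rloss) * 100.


eta = 28.360 / (28.360 + 14.500) * 100 = 66.17%

66.17%


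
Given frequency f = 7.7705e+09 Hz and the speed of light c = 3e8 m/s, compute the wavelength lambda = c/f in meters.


lambda = c / f = 3.0000e+08 / 7.7705e+09 = 0.03861 m

0.03861 m


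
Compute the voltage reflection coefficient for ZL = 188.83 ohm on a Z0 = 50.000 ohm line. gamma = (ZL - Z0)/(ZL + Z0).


gamma = (188.83 - 50.000) / (188.83 + 50.000) = 0.5813

0.5813


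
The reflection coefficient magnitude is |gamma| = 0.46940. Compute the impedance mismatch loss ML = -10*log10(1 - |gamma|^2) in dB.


ML = -10 * log10(1 - 0.46940^2) = -10 * log10(0.77966364) = 1.081 dB

1.081 dB


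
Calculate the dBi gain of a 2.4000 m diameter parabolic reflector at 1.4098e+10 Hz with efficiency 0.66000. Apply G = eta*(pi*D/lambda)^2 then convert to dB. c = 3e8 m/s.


lambda = c / f = 3.0000e+08 / 1.4098e+10 = 0.02127961 m
G_linear = 0.66000 * (pi * 2.4000 / 0.02127961)^2 = 82858.84
G_dBi = 10 * log10(82858.84) = 49.18 dBi

49.18 dBi


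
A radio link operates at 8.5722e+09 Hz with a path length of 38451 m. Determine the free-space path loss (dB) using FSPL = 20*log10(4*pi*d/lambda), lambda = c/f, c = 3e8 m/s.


lambda = c / f = 3.0000e+08 / 8.5722e+09 = 0.03499685 m
FSPL = 20 * log10(4*pi*38451/0.03499685) = 142.8 dB

142.8 dB
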